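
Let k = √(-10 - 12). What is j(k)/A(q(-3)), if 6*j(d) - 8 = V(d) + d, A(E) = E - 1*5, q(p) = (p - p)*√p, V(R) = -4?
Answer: -2/15 - I*√22/30 ≈ -0.13333 - 0.15635*I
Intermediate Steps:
q(p) = 0 (q(p) = 0*√p = 0)
A(E) = -5 + E (A(E) = E - 5 = -5 + E)
k = I*√22 (k = √(-22) = I*√22 ≈ 4.6904*I)
j(d) = ⅔ + d/6 (j(d) = 4/3 + (-4 + d)/6 = 4/3 + (-⅔ + d/6) = ⅔ + d/6)
j(k)/A(q(-3)) = (⅔ + (I*√22)/6)/(-5 + 0) = (⅔ + I*√22/6)/(-5) = (⅔ + I*√22/6)*(-⅕) = -2/15 - I*√22/30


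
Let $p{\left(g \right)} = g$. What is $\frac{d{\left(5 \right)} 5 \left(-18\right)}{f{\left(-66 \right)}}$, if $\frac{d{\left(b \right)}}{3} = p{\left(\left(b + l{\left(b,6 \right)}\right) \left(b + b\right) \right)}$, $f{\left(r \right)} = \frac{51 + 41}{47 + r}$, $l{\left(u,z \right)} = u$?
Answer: $\frac{128250}{23} \approx 5576.1$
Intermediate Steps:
$f{\left(r \right)} = \frac{92}{47 + r}$
$d{\left(b \right)} = 12 b^{2}$ ($d{\left(b \right)} = 3 \left(b + b\right) \left(b + b\right) = 3 \cdot 2 b 2 b = 3 \cdot 4 b^{2} = 12 b^{2}$)
$\frac{d{\left(5 \right)} 5 \left(-18\right)}{f{\left(-66 \right)}} = \frac{12 \cdot 5^{2} \cdot 5 \left(-18\right)}{92 \frac{1}{47 - 66}} = \frac{12 \cdot 25 \cdot 5 \left(-18\right)}{92 \frac{1}{-19}} = \frac{300 \cdot 5 \left(-18\right)}{92 \left(- \frac{1}{19}\right)} = \frac{1500 \left(-18\right)}{- \frac{92}{19}} = \left(-27000\right) \left(- \frac{19}{92}\right) = \frac{128250}{23}$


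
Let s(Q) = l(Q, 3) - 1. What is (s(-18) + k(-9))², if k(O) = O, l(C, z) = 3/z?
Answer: 81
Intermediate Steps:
s(Q) = 0 (s(Q) = 3/3 - 1 = 3*(⅓) - 1 = 1 - 1 = 0)
(s(-18) + k(-9))² = (0 - 9)² = (-9)² = 81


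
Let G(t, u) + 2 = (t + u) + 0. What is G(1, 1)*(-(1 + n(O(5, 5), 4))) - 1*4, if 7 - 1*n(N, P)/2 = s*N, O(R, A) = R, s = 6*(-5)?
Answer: -4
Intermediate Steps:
s = -30
G(t, u) = -2 + t + u (G(t, u) = -2 + ((t + u) + 0) = -2 + (t + u) = -2 + t + u)
n(N, P) = 14 + 60*N (n(N, P) = 14 - (-60)*N = 14 + 60*N)
G(1, 1)*(-(1 + n(O(5, 5), 4))) - 1*4 = (-2 + 1 + 1)*(-(1 + (14 + 60*5))) - 1*4 = 0*(-(1 + (14 + 300))) - 4 = 0*(-(1 + 314)) - 4 = 0*(-1*315) - 4 = 0*(-315) - 4 = 0 - 4 = -4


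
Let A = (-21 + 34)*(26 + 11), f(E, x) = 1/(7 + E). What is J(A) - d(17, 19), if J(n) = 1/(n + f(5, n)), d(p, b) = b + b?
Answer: -219362/5773 ≈ -37.998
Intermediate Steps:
d(p, b) = 2*b
A = 481 (A = 13*37 = 481)
J(n) = 1/(1/12 + n) (J(n) = 1/(n + 1/(7 + 5)) = 1/(n + 1/12) = 1/(1/12 + n))
J(A) - d(17, 19) = 12/(1 + 12*481) - 2*19 = 12/(1 + 5772) - 1*38 = 12/5773 - 38 = -219362/5773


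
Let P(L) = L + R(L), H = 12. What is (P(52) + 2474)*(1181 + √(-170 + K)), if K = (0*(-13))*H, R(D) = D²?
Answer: 6176630 + 5230*I*√170 ≈ 6.1766e+6 + 68191.0*I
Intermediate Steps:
K = 0 (K = (0*(-13))*12 = 0*12 = 0)
P(L) = L + L²
(P(52) + 2474)*(1181 + √(-170 + K)) = (52*(1 + 52) + 2474)*(1181 + √(-170 + 0)) = (52*53 + 2474)*(1181 + √(-170)) = (2756 + 2474)*(1181 + I*√170) = 5230*(1181 + I*√170) = 6176630 + 5230*I*√170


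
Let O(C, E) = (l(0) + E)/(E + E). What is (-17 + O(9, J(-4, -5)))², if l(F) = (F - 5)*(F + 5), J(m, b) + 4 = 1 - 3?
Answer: 29929/144 ≈ 207.84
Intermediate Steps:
J(m, b) = -6 (J(m, b) = -4 + (1 - 3) = -4 - 2 = -6)
l(F) = (-5 + F)*(5 + F)
O(C, E) = (-25 + E)/(2*E) (O(C, E) = ((-25 + 0²) + E)/(E + E) = ((-25 + 0) + E)/((2*E)) = (-25 + E)*(1/(2*E)) = (-25 + E)/(2*E))
(-17 + O(9, J(-4, -5)))² = (-17 + (½)*(-25 - 6)/(-6))² = (-17 + (½)*(-⅙)*(-31))² = (-17 + 31/12)² = (-173/12)² = 29929/144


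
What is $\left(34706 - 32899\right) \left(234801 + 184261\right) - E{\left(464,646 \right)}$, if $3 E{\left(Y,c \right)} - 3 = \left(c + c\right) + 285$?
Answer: $\frac{2271733522}{3} \approx 7.5724 \cdot 10^{8}$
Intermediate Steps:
$E{\left(Y,c \right)} = 96 + \frac{2 c}{3}$ ($E{\left(Y,c \right)} = 1 + \frac{\left(c + c\right) + 285}{3} = 1 + \frac{2 c + 285}{3} = 1 + \frac{285 + 2 c}{3} = 1 + \left(95 + \frac{2 c}{3}\right) = 96 + \frac{2 c}{3}$)
$\left(34706 - 32899\right) \left(234801 + 184261\right) - E{\left(464,646 \right)} = \left(34706 - 32899\right) \left(234801 + 184261\right) - \left(96 + \frac{2}{3} \cdot 646\right) = 1807 \cdot 419062 - \left(96 + \frac{1292}{3}\right) = 757245034 - \frac{1580}{3} = \frac{2271733522}{3}$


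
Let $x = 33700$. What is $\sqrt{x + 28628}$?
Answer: $14 \sqrt{318} \approx 249.66$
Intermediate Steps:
$\sqrt{x + 28628} = \sqrt{33700 + 28628} = \sqrt{62328} = 14 \sqrt{318}$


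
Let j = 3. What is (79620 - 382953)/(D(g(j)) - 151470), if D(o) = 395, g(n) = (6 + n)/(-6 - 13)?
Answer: 303333/151075 ≈ 2.0078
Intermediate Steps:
g(n) = -6/19 - n/19 (g(n) = (6 + n)/(-19) = (6 + n)*(-1/19) = -6/19 - n/19)
(79620 - 382953)/(D(g(j)) - 151470) = (79620 - 382953)/(395 - 151470) = -303333/(-151075) = -303333*(-1/151075) = 303333/151075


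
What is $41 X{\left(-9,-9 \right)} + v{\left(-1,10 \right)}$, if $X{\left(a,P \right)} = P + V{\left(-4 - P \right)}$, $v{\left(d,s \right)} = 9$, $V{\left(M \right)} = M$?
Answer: $-155$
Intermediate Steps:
$X{\left(a,P \right)} = -4$ ($X{\left(a,P \right)} = P - \left(4 + P\right) = -4$)
$41 X{\left(-9,-9 \right)} + v{\left(-1,10 \right)} = 41 \left(-4\right) + 9 = -164 + 9 = -155$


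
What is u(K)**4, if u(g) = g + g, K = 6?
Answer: 20736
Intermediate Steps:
u(g) = 2*g
u(K)**4 = (2*6)**4 = 12**4 = 20736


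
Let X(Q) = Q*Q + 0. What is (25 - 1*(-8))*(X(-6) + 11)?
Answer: 1551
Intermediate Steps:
X(Q) = Q**2 (X(Q) = Q**2 + 0 = Q**2)
(25 - 1*(-8))*(X(-6) + 11) = (25 - 1*(-8))*((-6)**2 + 11) = (25 + 8)*(36 + 11) = 33*47 = 1551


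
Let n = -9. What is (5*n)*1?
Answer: -45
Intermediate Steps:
(5*n)*1 = (5*(-9))*1 = -45*1 = -45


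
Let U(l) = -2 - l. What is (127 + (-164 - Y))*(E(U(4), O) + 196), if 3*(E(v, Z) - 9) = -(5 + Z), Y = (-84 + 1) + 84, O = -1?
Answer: -23218/3 ≈ -7739.3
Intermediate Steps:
Y = 1 (Y = -83 + 84 = 1)
E(v, Z) = 22/3 - Z/3 (E(v, Z) = 9 + (-(5 + Z))/3 = 9 + (-5 - Z)/3 = 9 + (-5/3 - Z/3) = 22/3 - Z/3)
(127 + (-164 - Y))*(E(U(4), O) + 196) = (127 + (-164 - 1*1))*((22/3 - ⅓*(-1)) + 196) = (127 + (-164 - 1))*((22/3 + ⅓) + 196) = (127 - 165)*(23/3 + 196) = -38*611/3 = -23218/3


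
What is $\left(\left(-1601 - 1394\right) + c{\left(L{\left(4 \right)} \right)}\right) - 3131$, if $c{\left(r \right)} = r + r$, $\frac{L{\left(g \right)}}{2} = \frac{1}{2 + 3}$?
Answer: $- \frac{30626}{5} \approx -6125.2$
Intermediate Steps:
$L{\left(g \right)} = \frac{2}{5}$ ($L{\left(g \right)} = \frac{2}{2 + 3} = \frac{2}{5}$)
$c{\left(r \right)} = 2 r$
$\left(\left(-1601 - 1394\right) + c{\left(L{\left(4 \right)} \right)}\right) - 3131 = \left(\left(-1601 - 1394\right) + 2 \cdot \frac{2}{5}\right) - 3131 = \left(-2995 + \frac{4}{5}\right) - 3131 = - \frac{14971}{5} - 3131 = - \frac{30626}{5}$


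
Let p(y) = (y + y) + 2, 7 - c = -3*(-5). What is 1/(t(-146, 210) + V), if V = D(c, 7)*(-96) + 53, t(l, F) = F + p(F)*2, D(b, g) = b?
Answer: 1/1875 ≈ 0.00053333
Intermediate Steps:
c = -8 (c = 7 - (-3)*(-5) = 7 - 1*15 = 7 - 15 = -8)
p(y) = 2 + 2*y (p(y) = 2*y + 2 = 2 + 2*y)
t(l, F) = 4 + 5*F (t(l, F) = F + (2 + 2*F)*2 = F + (4 + 4*F) = 4 + 5*F)
V = 821 (V = -8*(-96) + 53 = 768 + 53 = 821)
1/(t(-146, 210) + V) = 1/((4 + 5*210) + 821) = 1/((4 + 1050) + 821) = 1/(1054 + 821) = 1/1875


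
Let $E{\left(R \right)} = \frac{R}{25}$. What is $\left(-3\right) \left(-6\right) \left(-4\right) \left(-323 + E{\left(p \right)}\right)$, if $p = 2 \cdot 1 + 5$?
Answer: $\frac{580896}{25} \approx 23236.0$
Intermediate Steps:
$p = 7$ ($p = 2 + 5 = 7$)
$E{\left(R \right)} = \frac{R}{25}$ ($E{\left(R \right)} = R \frac{1}{25} = \frac{R}{25}$)
$\left(-3\right) \left(-6\right) \left(-4\right) \left(-323 + E{\left(p \right)}\right) = \left(-3\right) \left(-6\right) \left(-4\right) \left(-323 + \frac{1}{25} \cdot 7\right) = 18 \left(-4\right) \left(-323 + \frac{7}{25}\right) = \left(-72\right) \left(- \frac{8068}{25}\right) = \frac{580896}{25}$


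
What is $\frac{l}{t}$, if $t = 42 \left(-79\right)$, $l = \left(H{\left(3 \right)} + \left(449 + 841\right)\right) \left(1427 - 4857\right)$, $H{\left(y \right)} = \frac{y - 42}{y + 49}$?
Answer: $\frac{421155}{316} \approx 1332.8$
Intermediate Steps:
$H{\left(y \right)} = \frac{-42 + y}{49 + y}$
$l = - \frac{8844255}{2}$ ($l = \left(\frac{-42 + 3}{49 + 3} + \left(449 + 841\right)\right) \left(1427 - 4857\right) = \left(\frac{1}{52} \left(-39\right) + 1290\right) \left(-3430\right) = \left(- \frac{3}{4} + 1290\right) \left(-3430\right) = \frac{5157}{4} \left(-3430\right) = - \frac{8844255}{2} \approx -4.4221 \cdot 10^{6}$)
$t = -3318$
$\frac{l}{t} = - \frac{8844255}{2 \left(-3318\right)} = \left(- \frac{8844255}{2}\right) \left(- \frac{1}{3318}\right) = \frac{421155}{316}$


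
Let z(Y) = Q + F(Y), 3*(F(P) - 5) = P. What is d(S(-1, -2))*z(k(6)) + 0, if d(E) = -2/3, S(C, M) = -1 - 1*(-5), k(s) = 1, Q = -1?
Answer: -26/9 ≈ -2.8889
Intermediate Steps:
F(P) = 5 + P/3
S(C, M) = 4 (S(C, M) = -1 + 5 = 4)
d(E) = -⅔ (d(E) = -2*⅓ = -⅔)
z(Y) = 4 + Y/3 (z(Y) = -1 + (5 + Y/3) = 4 + Y/3)
d(S(-1, -2))*z(k(6)) + 0 = -2*(4 + (⅓)*1)/3 + 0 = -2*(4 + ⅓)/3 + 0 = -⅔*13/3 + 0 = -26/9 + 0 = -26/9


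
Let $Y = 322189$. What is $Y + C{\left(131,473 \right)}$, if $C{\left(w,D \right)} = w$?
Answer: $322320$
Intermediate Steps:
$Y + C{\left(131,473 \right)} = 322189 + 131 = 322320$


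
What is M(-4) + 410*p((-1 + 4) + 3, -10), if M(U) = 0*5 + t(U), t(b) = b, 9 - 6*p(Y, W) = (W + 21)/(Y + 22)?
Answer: 49069/84 ≈ 584.15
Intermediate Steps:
p(Y, W) = 3/2 - (21 + W)/(6*(22 + Y)) (p(Y, W) = 3/2 - (W + 21)/(6*(Y + 22)) = 3/2 - (21 + W)/(6*(22 + Y)))
M(U) = U (M(U) = 0*5 + U = 0 + U = U)
M(-4) + 410*p((-1 + 4) + 3, -10) = -4 + 410*((177 - 1*(-10) + 9*((-1 + 4) + 3))/(6*(22 + ((-1 + 4) + 3)))) = -4 + 410*((177 + 10 + 9*(3 + 3))/(6*(22 + (3 + 3)))) = -4 + 410*((177 + 10 + 9*6)/(6*(22 + 6))) = -4 + 410*((1/6)*(177 + 10 + 54)/28) = -4 + 410*((1/6)*(1/28)*241) = -4 + 410*(241/168) = -4 + 49405/84 = 49069/84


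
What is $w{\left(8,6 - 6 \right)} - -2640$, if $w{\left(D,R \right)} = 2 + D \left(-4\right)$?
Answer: $2610$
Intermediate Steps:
$w{\left(D,R \right)} = 2 - 4 D$
$w{\left(8,6 - 6 \right)} - -2640 = \left(2 - 32\right) - -2640 = \left(2 - 32\right) + 2640 = -30 + 2640 = 2610$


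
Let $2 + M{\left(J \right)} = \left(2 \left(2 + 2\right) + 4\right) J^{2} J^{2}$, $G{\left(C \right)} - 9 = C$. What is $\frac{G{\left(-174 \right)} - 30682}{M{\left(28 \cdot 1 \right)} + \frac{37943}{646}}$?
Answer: $- \frac{1048798}{250781577} \approx -0.0041821$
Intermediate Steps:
$G{\left(C \right)} = 9 + C$
$M{\left(J \right)} = -2 + 12 J^{4}$ ($M{\left(J \right)} = -2 + \left(2 \left(2 + 2\right) + 4\right) J^{2} J^{2} = -2 + \left(2 \cdot 4 + 4\right) J^{2} J^{2} = -2 + \left(8 + 4\right) J^{2} J^{2} = -2 + 12 J^{2} J^{2} = -2 + 12 J^{4}$)
$\frac{G{\left(-174 \right)} - 30682}{M{\left(28 \cdot 1 \right)} + \frac{37943}{646}} = \frac{\left(9 - 174\right) - 30682}{\left(-2 + 12 \left(28 \cdot 1\right)^{4}\right) + \frac{37943}{646}} = \frac{-165 - 30682}{\left(-2 + 12 \cdot 28^{4}\right) + 37943 \cdot \frac{1}{646}} = - \frac{30847}{\left(-2 + 12 \cdot 614656\right) + \frac{1997}{34}} = - \frac{30847}{\left(-2 + 7375872\right) + \frac{1997}{34}} = - \frac{30847}{7375870 + \frac{1997}{34}} = - \frac{30847}{\frac{250781577}{34}} = \left(-30847\right) \frac{34}{250781577} = - \frac{1048798}{250781577}$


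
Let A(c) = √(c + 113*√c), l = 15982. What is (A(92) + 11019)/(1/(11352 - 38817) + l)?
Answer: 302636835/438945629 + 27465*√(92 + 226*√23)/438945629 ≈ 0.69161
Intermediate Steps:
(A(92) + 11019)/(1/(11352 - 38817) + l) = (√(92 + 113*√92) + 11019)/(1/(11352 - 38817) + 15982) = (√(92 + 113*(2*√23)) + 11019)/(1/(-27465) + 15982) = (√(92 + 226*√23) + 11019)/(-1/27465 + 15982) = (11019 + √(92 + 226*√23))/(438945629/27465) = (11019 + √(92 + 226*√23))*(27465/438945629) = 302636835/438945629 + 27465*√(92 + 226*√23)/438945629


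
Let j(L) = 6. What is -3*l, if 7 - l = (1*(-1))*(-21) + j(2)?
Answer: 60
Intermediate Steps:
l = -20 (l = 7 - ((1*(-1))*(-21) + 6) = 7 - (-1*(-21) + 6) = 7 - (21 + 6) = 7 - 1*27 = 7 - 27 = -20)
-3*l = -3*(-20) = 60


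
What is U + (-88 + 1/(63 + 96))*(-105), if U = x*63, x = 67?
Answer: 713398/53 ≈ 13460.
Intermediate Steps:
U = 4221 (U = 67*63 = 4221)
U + (-88 + 1/(63 + 96))*(-105) = 4221 + (-88 + 1/(63 + 96))*(-105) = 4221 + (-88 + 1/159)*(-105) = 4221 - 13991/159*(-105) = 4221 + 489685/53 = 713398/53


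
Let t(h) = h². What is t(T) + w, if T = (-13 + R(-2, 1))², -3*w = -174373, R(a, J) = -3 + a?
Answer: 489301/3 ≈ 1.6310e+5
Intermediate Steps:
w = 174373/3 (w = -⅓*(-174373) = 174373/3 ≈ 58124.)
T = 324 (T = (-13 + (-3 - 2))² = (-13 - 5)² = (-18)² = 324)
t(T) + w = 324² + 174373/3 = 104976 + 174373/3 = 489301/3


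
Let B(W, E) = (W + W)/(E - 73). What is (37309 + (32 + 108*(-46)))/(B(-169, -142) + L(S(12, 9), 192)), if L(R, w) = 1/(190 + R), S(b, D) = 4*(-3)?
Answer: 112628610/5489 ≈ 20519.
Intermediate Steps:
S(b, D) = -12
B(W, E) = 2*W/(-73 + E) (B(W, E) = (2*W)/(-73 + E) = 2*W/(-73 + E))
(37309 + (32 + 108*(-46)))/(B(-169, -142) + L(S(12, 9), 192)) = (37309 + (32 + 108*(-46)))/(2*(-169)/(-73 - 142) + 1/(190 - 12)) = (37309 + (32 - 4968))/(2*(-169)/(-215) + 1/178) = (37309 - 4936)/(2*(-169)*(-1/215) + 1/178) = 32373/(338/215 + 1/178) = 32373/(60379/38270) = 32373*(38270/60379) = 112628610/5489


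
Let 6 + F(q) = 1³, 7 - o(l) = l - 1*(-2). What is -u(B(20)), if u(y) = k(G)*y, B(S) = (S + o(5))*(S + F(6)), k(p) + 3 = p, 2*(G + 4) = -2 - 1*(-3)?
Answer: 1950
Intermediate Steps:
G = -7/2 (G = -4 + (-2 - 1*(-3))/2 = -4 + (-2 + 3)/2 = -4 + (½)*1 = -4 + ½ = -7/2 ≈ -3.5000)
k(p) = -3 + p
o(l) = 5 - l (o(l) = 7 - (l - 1*(-2)) = 7 - (l + 2) = 7 - (2 + l) = 7 + (-2 - l) = 5 - l)
F(q) = -5 (F(q) = -6 + 1³ = -6 + 1 = -5)
B(S) = S*(-5 + S) (B(S) = (S + (5 - 1*5))*(S - 5) = (S + (5 - 5))*(-5 + S) = (S + 0)*(-5 + S) = S*(-5 + S))
u(y) = -13*y/2 (u(y) = (-3 - 7/2)*y = -13*y/2)
-u(B(20)) = -(-13)*20*(-5 + 20)/2 = -(-13)*20*15/2 = -(-13)*300/2 = -1*(-1950) = 1950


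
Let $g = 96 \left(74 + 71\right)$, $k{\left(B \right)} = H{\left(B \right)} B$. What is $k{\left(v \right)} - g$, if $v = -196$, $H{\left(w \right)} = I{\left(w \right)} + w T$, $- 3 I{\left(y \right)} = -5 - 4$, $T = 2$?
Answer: $62324$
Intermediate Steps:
$I{\left(y \right)} = 3$ ($I{\left(y \right)} = - \frac{-5 - 4}{3} = \left(- \frac{1}{3}\right) \left(-9\right) = 3$)
$H{\left(w \right)} = 3 + 2 w$ ($H{\left(w \right)} = 3 + w 2 = 3 + 2 w$)
$k{\left(B \right)} = B \left(3 + 2 B\right)$ ($k{\left(B \right)} = \left(3 + 2 B\right) B = B \left(3 + 2 B\right)$)
$g = 13920$ ($g = 96 \cdot 145 = 13920$)
$k{\left(v \right)} - g = - 196 \left(3 + 2 \left(-196\right)\right) - 13920 = - 196 \left(3 - 392\right) - 13920 = \left(-196\right) \left(-389\right) - 13920 = 76244 - 13920 = 62324$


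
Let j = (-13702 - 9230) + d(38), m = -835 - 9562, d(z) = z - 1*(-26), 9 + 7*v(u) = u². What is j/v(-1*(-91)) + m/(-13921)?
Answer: -535603503/28788628 ≈ -18.605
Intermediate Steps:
v(u) = -9/7 + u²/7
d(z) = 26 + z (d(z) = z + 26 = 26 + z)
m = -10397
j = -22868 (j = (-13702 - 9230) + (26 + 38) = -22932 + 64 = -22868)
j/v(-1*(-91)) + m/(-13921) = -22868/(-9/7 + (-1*(-91))²/7) - 10397/(-13921) = -22868/(-9/7 + (⅐)*91²) - 10397*(-1/13921) = -22868/(-9/7 + (⅐)*8281) + 10397/13921 = -22868/(-9/7 + 1183) + 10397/13921 = -22868/8272/7 + 10397/13921 = -22868*7/8272 + 10397/13921 = -40019/2068 + 10397/13921 = -535603503/28788628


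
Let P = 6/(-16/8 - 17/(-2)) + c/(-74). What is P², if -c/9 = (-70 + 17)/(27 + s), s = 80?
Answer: 7888104225/10595408356 ≈ 0.74448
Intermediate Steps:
c = 477/107 (c = -9*(-70 + 17)/(27 + 80) = -(-477)/107 = -9*(-53/107) = 477/107 ≈ 4.4579)
P = 88815/102934 (P = 6/(-16/8 - 17/(-2)) + (477/107)/(-74) = 6/(-16*⅛ - 17*(-½)) + (477/107)*(-1/74) = 6/(-2 + 17/2) - 477/7918 = 6/(13/2) - 477/7918 = 6*(2/13) - 477/7918 = 12/13 - 477/7918 = 88815/102934 ≈ 0.86283)
P² = (88815/102934)² = 7888104225/10595408356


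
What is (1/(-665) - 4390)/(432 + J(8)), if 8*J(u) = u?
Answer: -2919351/287945 ≈ -10.139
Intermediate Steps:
J(u) = u/8
(1/(-665) - 4390)/(432 + J(8)) = (1/(-665) - 4390)/(432 + (⅛)*8) = (-1/665 - 4390)/(432 + 1) = -2919351/665/433 = -2919351/665*1/433 = -2919351/287945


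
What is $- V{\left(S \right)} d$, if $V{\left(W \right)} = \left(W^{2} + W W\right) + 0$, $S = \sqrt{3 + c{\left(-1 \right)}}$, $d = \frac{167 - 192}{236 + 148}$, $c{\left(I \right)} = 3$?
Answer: $\frac{25}{32} \approx 0.78125$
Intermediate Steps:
$d = - \frac{25}{384} \approx -0.065104$
$S = \sqrt{6}$ ($S = \sqrt{3 + 3} = \sqrt{6} \approx 2.4495$)
$V{\left(W \right)} = 2 W^{2}$ ($V{\left(W \right)} = \left(W^{2} + W^{2}\right) + 0 = 2 W^{2} + 0 = 2 W^{2}$)
$- V{\left(S \right)} d = - \frac{2 \left(\sqrt{6}\right)^{2} \left(-25\right)}{384} = - \frac{2 \cdot 6 \left(-25\right)}{384} = - \frac{12 \left(-25\right)}{384} = \left(-1\right) \left(- \frac{25}{32}\right) = \frac{25}{32}$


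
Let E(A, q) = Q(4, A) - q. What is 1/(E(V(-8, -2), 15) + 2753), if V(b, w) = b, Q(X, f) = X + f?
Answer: 1/2734 ≈ 0.00036576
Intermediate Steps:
E(A, q) = 4 + A - q (E(A, q) = (4 + A) - q = 4 + A - q)
1/(E(V(-8, -2), 15) + 2753) = 1/((4 - 8 - 1*15) + 2753) = 1/((4 - 8 - 15) + 2753) = 1/(-19 + 2753) = 1/2734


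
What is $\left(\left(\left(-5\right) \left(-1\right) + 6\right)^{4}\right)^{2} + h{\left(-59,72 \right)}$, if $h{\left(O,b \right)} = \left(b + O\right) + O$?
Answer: $214358835$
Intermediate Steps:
$h{\left(O,b \right)} = b + 2 O$ ($h{\left(O,b \right)} = \left(O + b\right) + O = b + 2 O$)
$\left(\left(\left(-5\right) \left(-1\right) + 6\right)^{4}\right)^{2} + h{\left(-59,72 \right)} = \left(\left(\left(-5\right) \left(-1\right) + 6\right)^{4}\right)^{2} + \left(72 + 2 \left(-59\right)\right) = \left(\left(5 + 6\right)^{4}\right)^{2} + \left(72 - 118\right) = \left(11^{4}\right)^{2} - 46 = 14641^{2} - 46 = 214358881 - 46 = 214358835$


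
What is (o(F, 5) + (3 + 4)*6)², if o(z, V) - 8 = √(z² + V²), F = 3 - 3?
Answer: 3025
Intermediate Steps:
F = 0
o(z, V) = 8 + √(V² + z²) (o(z, V) = 8 + √(z² + V²) = 8 + √(V² + z²))
(o(F, 5) + (3 + 4)*6)² = ((8 + √(5² + 0²)) + (3 + 4)*6)² = ((8 + √(25 + 0)) + 7*6)² = ((8 + √25) + 42)² = ((8 + 5) + 42)² = (13 + 42)² = 55² = 3025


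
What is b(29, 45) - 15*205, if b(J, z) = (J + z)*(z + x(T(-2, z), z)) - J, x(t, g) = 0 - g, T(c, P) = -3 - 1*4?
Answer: -3104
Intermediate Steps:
T(c, P) = -7 (T(c, P) = -3 - 4 = -7)
x(t, g) = -g
b(J, z) = -J (b(J, z) = (J + z)*(z - z) - J = (J + z)*0 - J = 0 - J = -J)
b(29, 45) - 15*205 = -1*29 - 15*205 = -29 - 1*3075 = -29 - 3075 = -3104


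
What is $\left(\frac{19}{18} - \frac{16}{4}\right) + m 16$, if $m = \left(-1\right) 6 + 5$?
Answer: $- \frac{341}{18} \approx -18.944$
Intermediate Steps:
$m = -1$ ($m = -6 + 5 = -1$)
$\left(\frac{19}{18} - \frac{16}{4}\right) + m 16 = \left(\frac{19}{18} - \frac{16}{4}\right) - 16 = \left(19 \cdot \frac{1}{18} - 4\right) - 16 = \left(\frac{19}{18} - 4\right) - 16 = - \frac{53}{18} - 16 = - \frac{341}{18}$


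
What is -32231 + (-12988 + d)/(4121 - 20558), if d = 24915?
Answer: -529792874/16437 ≈ -32232.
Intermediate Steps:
-32231 + (-12988 + d)/(4121 - 20558) = -32231 + (-12988 + 24915)/(4121 - 20558) = -32231 + 11927/(-16437) = -32231 + 11927*(-1/16437) = -32231 - 11927/16437 = -529792874/16437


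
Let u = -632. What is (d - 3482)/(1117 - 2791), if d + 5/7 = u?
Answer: 9601/3906 ≈ 2.4580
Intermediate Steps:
d = -4429/7 (d = -5/7 - 632 = -4429/7 ≈ -632.71)
(d - 3482)/(1117 - 2791) = (-4429/7 - 3482)/(1117 - 2791) = -28803/7/(-1674) = -28803/7*(-1/1674) = 9601/3906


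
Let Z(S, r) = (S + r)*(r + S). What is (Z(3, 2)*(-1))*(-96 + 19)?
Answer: 1925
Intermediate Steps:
Z(S, r) = (S + r)**2 (Z(S, r) = (S + r)*(S + r) = (S + r)**2)
(Z(3, 2)*(-1))*(-96 + 19) = ((3 + 2)**2*(-1))*(-96 + 19) = (5**2*(-1))*(-77) = (25*(-1))*(-77) = -25*(-77) = 1925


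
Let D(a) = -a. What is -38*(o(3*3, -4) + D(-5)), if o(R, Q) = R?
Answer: -532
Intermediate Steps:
-38*(o(3*3, -4) + D(-5)) = -38*(3*3 - 1*(-5)) = -38*(9 + 5) = -38*14 = -532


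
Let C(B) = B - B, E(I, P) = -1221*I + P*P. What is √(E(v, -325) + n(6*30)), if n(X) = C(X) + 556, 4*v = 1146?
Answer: I*√974542/2 ≈ 493.59*I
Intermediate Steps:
v = 573/2 (v = (¼)*1146 = 573/2 ≈ 286.50)
E(I, P) = P² - 1221*I (E(I, P) = -1221*I + P² = P² - 1221*I)
C(B) = 0
n(X) = 556 (n(X) = 0 + 556 = 556)
√(E(v, -325) + n(6*30)) = √(((-325)² - 1221*573/2) + 556) = √((105625 - 699633/2) + 556) = √(-488383/2 + 556) = √(-487271/2) = I*√974542/2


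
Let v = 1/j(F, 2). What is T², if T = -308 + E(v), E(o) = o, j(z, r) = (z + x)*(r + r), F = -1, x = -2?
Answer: 13667809/144 ≈ 94915.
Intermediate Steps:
j(z, r) = 2*r*(-2 + z) (j(z, r) = (z - 2)*(r + r) = (-2 + z)*(2*r) = 2*r*(-2 + z))
v = -1/12 (v = 1/(2*2*(-2 - 1)) = 1/(2*2*(-3)) = 1/(-12) = -1/12 ≈ -0.083333)
T = -3697/12 (T = -308 - 1/12 = -3697/12 ≈ -308.08)
T² = (-3697/12)² = 13667809/144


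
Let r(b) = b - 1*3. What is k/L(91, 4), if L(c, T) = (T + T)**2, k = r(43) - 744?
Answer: -11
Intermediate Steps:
r(b) = -3 + b (r(b) = b - 3 = -3 + b)
k = -704 (k = (-3 + 43) - 744 = 40 - 744 = -704)
L(c, T) = 4*T**2 (L(c, T) = (2*T)**2 = 4*T**2)
k/L(91, 4) = -704/(4*4**2) = -704/(4*16) = -704/64 = -704*1/64 = -11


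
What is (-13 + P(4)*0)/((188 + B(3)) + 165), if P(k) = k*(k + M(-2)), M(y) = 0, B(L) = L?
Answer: -13/356 ≈ -0.036517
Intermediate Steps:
P(k) = k² (P(k) = k*(k + 0) = k*k = k²)
(-13 + P(4)*0)/((188 + B(3)) + 165) = (-13 + 4²*0)/((188 + 3) + 165) = (-13 + 16*0)/(191 + 165) = (-13 + 0)/356 = -13*1/356 = -13/356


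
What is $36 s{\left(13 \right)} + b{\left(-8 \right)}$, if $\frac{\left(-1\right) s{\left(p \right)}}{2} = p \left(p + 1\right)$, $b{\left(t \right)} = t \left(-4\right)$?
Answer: $-13072$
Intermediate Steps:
$b{\left(t \right)} = - 4 t$
$s{\left(p \right)} = - 2 p \left(1 + p\right)$ ($s{\left(p \right)} = - 2 p \left(p + 1\right) = - 2 p \left(1 + p\right)$)
$36 s{\left(13 \right)} + b{\left(-8 \right)} = 36 \left(\left(-2\right) 13 \left(1 + 13\right)\right) - -32 = 36 \left(\left(-2\right) 13 \cdot 14\right) + 32 = 36 \left(-364\right) + 32 = -13104 + 32 = -13072$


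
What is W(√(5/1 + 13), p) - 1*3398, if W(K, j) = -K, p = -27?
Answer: -3398 - 3*√2 ≈ -3402.2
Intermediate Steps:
W(√(5/1 + 13), p) - 1*3398 = -√(5/1 + 13) - 1*3398 = -√(5*1 + 13) - 3398 = -√(5 + 13) - 3398 = -√18 - 3398 = -3*√2 - 3398 = -3398 - 3*√2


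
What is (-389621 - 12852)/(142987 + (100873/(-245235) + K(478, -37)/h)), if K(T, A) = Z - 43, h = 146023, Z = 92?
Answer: -14412538169351565/5120342660798171 ≈ -2.8148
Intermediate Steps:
K(T, A) = 49 (K(T, A) = 92 - 43 = 49)
(-389621 - 12852)/(142987 + (100873/(-245235) + K(478, -37)/h)) = (-389621 - 12852)/(142987 + (100873/(-245235) + 49/146023)) = -402473/(142987 + (100873*(-1/245235) + 49*(1/146023))) = -402473/(142987 + (-100873/245235 + 49/146023)) = -402473/(142987 - 14717761564/35809950405) = -402473/5120342660798171/35809950405 = -402473*35809950405/5120342660798171 = -14412538169351565/5120342660798171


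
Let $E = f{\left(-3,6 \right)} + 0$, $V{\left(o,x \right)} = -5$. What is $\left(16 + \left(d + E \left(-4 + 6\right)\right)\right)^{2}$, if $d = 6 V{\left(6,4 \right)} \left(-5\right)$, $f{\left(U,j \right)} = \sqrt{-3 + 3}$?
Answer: $27556$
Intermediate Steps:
$f{\left(U,j \right)} = 0$ ($f{\left(U,j \right)} = \sqrt{0} = 0$)
$E = 0$ ($E = 0 + 0 = 0$)
$d = 150$ ($d = 6 \left(-5\right) \left(-5\right) = \left(-30\right) \left(-5\right) = 150$)
$\left(16 + \left(d + E \left(-4 + 6\right)\right)\right)^{2} = \left(16 + \left(150 + 0 \left(-4 + 6\right)\right)\right)^{2} = \left(16 + \left(150 + 0 \cdot 2\right)\right)^{2} = \left(16 + \left(150 + 0\right)\right)^{2} = \left(16 + 150\right)^{2} = 166^{2} = 27556$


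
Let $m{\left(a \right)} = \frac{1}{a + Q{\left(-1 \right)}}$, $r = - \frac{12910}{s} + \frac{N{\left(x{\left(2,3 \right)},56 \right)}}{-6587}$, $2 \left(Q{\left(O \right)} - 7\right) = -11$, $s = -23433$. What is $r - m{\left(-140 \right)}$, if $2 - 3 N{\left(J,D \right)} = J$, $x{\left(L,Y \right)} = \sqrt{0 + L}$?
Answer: $\frac{23859952138}{42755828367} + \frac{\sqrt{2}}{19761} \approx 0.55812$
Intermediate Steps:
$x{\left(L,Y \right)} = \sqrt{L}$
$N{\left(J,D \right)} = \frac{2}{3} - \frac{J}{3}$
$Q{\left(O \right)} = \frac{3}{2}$ ($Q{\left(O \right)} = 7 + \frac{1}{2} \left(-11\right) = 7 - \frac{11}{2} = \frac{3}{2}$)
$r = \frac{85022548}{154353171} + \frac{\sqrt{2}}{19761}$ ($r = - \frac{12910}{-23433} + \frac{\frac{2}{3} - \frac{\sqrt{2}}{3}}{-6587} = \left(-12910\right) \left(- \frac{1}{23433}\right) + \left(\frac{2}{3} - \frac{\sqrt{2}}{3}\right) \left(- \frac{1}{6587}\right) = \frac{12910}{23433} - \left(\frac{2}{19761} - \frac{\sqrt{2}}{19761}\right) = \frac{85022548}{154353171} + \frac{\sqrt{2}}{19761} \approx 0.5509$)
$m{\left(a \right)} = \frac{1}{\frac{3}{2} + a}$ ($m{\left(a \right)} = \frac{1}{a + \frac{3}{2}} = \frac{1}{\frac{3}{2} + a}$)
$r - m{\left(-140 \right)} = \left(\frac{85022548}{154353171} + \frac{\sqrt{2}}{19761}\right) - \frac{2}{3 + 2 \left(-140\right)} = \left(\frac{85022548}{154353171} + \frac{\sqrt{2}}{19761}\right) - \frac{2}{3 - 280} = \left(\frac{85022548}{154353171} + \frac{\sqrt{2}}{19761}\right) - \frac{2}{-277} = \left(\frac{85022548}{154353171} + \frac{\sqrt{2}}{19761}\right) - 2 \left(- \frac{1}{277}\right) = \left(\frac{85022548}{154353171} + \frac{\sqrt{2}}{19761}\right) - - \frac{2}{277} = \left(\frac{85022548}{154353171} + \frac{\sqrt{2}}{19761}\right) + \frac{2}{277} = \frac{23859952138}{42755828367} + \frac{\sqrt{2}}{19761}$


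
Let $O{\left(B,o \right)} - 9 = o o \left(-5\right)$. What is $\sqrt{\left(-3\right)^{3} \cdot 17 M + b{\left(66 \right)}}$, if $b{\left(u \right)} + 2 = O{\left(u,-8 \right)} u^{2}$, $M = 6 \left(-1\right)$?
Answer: $2 i \sqrt{337991} \approx 1162.7 i$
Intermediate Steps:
$O{\left(B,o \right)} = 9 - 5 o^{2}$ ($O{\left(B,o \right)} = 9 + o o \left(-5\right) = 9 + o^{2} \left(-5\right) = 9 - 5 o^{2}$)
$M = -6$
$b{\left(u \right)} = -2 - 311 u^{2}$ ($b{\left(u \right)} = -2 + \left(9 - 5 \left(-8\right)^{2}\right) u^{2} = -2 + \left(9 - 320\right) u^{2} = -2 - 311 u^{2}$)
$\sqrt{\left(-3\right)^{3} \cdot 17 M + b{\left(66 \right)}} = \sqrt{\left(-3\right)^{3} \cdot 17 \left(-6\right) - \left(2 + 311 \cdot 66^{2}\right)} = \sqrt{\left(-27\right) 17 \left(-6\right) - 1354718} = \sqrt{\left(-459\right) \left(-6\right) - 1354718} = \sqrt{2754 - 1354718} = \sqrt{-1351964} = 2 i \sqrt{337991}$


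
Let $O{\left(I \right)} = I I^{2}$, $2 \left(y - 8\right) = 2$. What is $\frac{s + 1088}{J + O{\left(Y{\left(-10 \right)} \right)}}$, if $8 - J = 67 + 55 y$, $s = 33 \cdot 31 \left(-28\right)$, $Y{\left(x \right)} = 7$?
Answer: $\frac{27556}{211} \approx 130.6$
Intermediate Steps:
$y = 9$ ($y = 8 + \frac{1}{2} \cdot 2 = 8 + 1 = 9$)
$O{\left(I \right)} = I^{3}$
$s = -28644$ ($s = 1023 \left(-28\right) = -28644$)
$J = -554$ ($J = 8 - \left(67 + 55 \cdot 9\right) = 8 - \left(67 + 495\right) = 8 - 562 = -554$)
$\frac{s + 1088}{J + O{\left(Y{\left(-10 \right)} \right)}} = \frac{-28644 + 1088}{-554 + 7^{3}} = - \frac{27556}{-554 + 343} = - \frac{27556}{-211} = \left(-27556\right) \left(- \frac{1}{211}\right) = \frac{27556}{211}$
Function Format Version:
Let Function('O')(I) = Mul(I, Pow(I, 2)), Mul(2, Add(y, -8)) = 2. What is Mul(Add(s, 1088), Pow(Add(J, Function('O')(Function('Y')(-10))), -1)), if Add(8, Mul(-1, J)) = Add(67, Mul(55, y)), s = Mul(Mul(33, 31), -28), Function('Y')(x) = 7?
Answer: Rational(27556, 211) ≈ 130.60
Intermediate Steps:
y = 9 (y = Add(8, Mul(Rational(1, 2), 2)) = Add(8, 1) = 9)
Function('O')(I) = Pow(I, 3)
s = -28644 (s = Mul(1023, -28) = -28644)
J = -554 (J = Add(8, Mul(-1, Add(67, Mul(55, 9)))) = Add(8, Mul(-1, Add(67, 495))) = Add(8, Mul(-1, 562)) = Add(8, -562) = -554)
Mul(Add(s, 1088), Pow(Add(J, Function('O')(Function('Y')(-10))), -1)) = Mul(Add(-28644, 1088), Pow(Add(-554, Pow(7, 3)), -1)) = Mul(-27556, Pow(Add(-554, 343), -1)) = Mul(-27556, Pow(-211, -1)) = Mul(-27556, Rational(-1, 211)) = Rational(27556, 211)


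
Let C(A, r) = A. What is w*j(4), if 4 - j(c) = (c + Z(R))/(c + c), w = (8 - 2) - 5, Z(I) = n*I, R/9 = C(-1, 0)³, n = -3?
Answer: ⅛ ≈ 0.12500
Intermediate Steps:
R = -9 (R = 9*(-1)³ = 9*(-1) = -9)
Z(I) = -3*I
w = 1 (w = 6 - 5 = 1)
j(c) = 4 - (27 + c)/(2*c) (j(c) = 4 - (c - 3*(-9))/(c + c) = 4 - (c + 27)/(2*c) = 4 - (27 + c)*1/(2*c) = 4 - (27 + c)/(2*c))
w*j(4) = 1*((½)*(-27 + 7*4)/4) = 1*((½)*(¼)*(-27 + 28)) = 1*((½)*(¼)*1) = 1*(⅛) = ⅛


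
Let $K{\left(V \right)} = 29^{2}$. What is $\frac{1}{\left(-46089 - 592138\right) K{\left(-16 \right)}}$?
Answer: $- \frac{1}{536748907} \approx -1.8631 \cdot 10^{-9}$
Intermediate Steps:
$K{\left(V \right)} = 841$
$\frac{1}{\left(-46089 - 592138\right) K{\left(-16 \right)}} = \frac{1}{\left(-46089 - 592138\right) 841} = \frac{1}{-638227} \cdot \frac{1}{841} = \left(- \frac{1}{638227}\right) \frac{1}{841} = - \frac{1}{536748907}$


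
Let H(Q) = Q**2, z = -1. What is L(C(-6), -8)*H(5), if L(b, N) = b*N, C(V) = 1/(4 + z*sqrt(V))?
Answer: -400/11 - 100*I*sqrt(6)/11 ≈ -36.364 - 22.268*I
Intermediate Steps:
C(V) = 1/(4 - sqrt(V))
L(b, N) = N*b
L(C(-6), -8)*H(5) = -(-8)/(-4 + sqrt(-6))*5**2 = -(-8)/(-4 + I*sqrt(6))*25 = (8/(-4 + I*sqrt(6)))*25 = 200/(-4 + I*sqrt(6))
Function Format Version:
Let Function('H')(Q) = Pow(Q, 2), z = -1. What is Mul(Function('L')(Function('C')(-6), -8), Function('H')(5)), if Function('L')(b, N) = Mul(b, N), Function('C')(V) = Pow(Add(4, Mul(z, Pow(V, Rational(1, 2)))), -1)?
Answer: Add(Rational(-400, 11), Mul(Rational(-100, 11), I, Pow(6, Rational(1, 2)))) ≈ Add(-36.364, Mul(-22.268, I))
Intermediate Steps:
Function('C')(V) = Pow(Add(4, Mul(-1, Pow(V, Rational(1, 2)))), -1)
Function('L')(b, N) = Mul(N, b)
Mul(Function('L')(Function('C')(-6), -8), Function('H')(5)) = Mul(Mul(-8, Mul(-1, Pow(Add(-4, Pow(-6, Rational(1, 2))), -1))), Pow(5, 2)) = Mul(Mul(-8, Mul(-1, Pow(Add(-4, Mul(I, Pow(6, Rational(1, 2)))), -1))), 25) = Mul(Mul(8, Pow(Add(-4, Mul(I, Pow(6, Rational(1, 2)))), -1)), 25) = Mul(200, Pow(Add(-4, Mul(I, Pow(6, Rational(1, 2)))), -1))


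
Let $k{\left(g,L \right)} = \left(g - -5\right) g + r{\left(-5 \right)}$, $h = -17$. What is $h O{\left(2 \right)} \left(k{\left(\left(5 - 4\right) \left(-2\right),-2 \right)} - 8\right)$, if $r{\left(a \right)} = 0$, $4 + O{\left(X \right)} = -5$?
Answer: $-2142$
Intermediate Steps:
$O{\left(X \right)} = -9$ ($O{\left(X \right)} = -4 - 5 = -9$)
$k{\left(g,L \right)} = g \left(5 + g\right)$ ($k{\left(g,L \right)} = \left(g - -5\right) g + 0 = \left(g + 5\right) g + 0 = \left(5 + g\right) g + 0 = g \left(5 + g\right) + 0 = g \left(5 + g\right)$)
$h O{\left(2 \right)} \left(k{\left(\left(5 - 4\right) \left(-2\right),-2 \right)} - 8\right) = \left(-17\right) \left(-9\right) \left(\left(5 - 4\right) \left(-2\right) \left(5 + \left(5 - 4\right) \left(-2\right)\right) - 8\right) = 153 \left(1 \left(-2\right) \left(5 + 1 \left(-2\right)\right) - 8\right) = 153 \left(- 2 \left(5 - 2\right) - 8\right) = 153 \left(\left(-2\right) 3 - 8\right) = 153 \left(-6 - 8\right) = 153 \left(-14\right) = -2142$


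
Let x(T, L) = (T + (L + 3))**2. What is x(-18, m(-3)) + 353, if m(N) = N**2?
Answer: 389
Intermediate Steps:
x(T, L) = (3 + L + T)**2 (x(T, L) = (T + (3 + L))**2 = (3 + L + T)**2)
x(-18, m(-3)) + 353 = (3 + (-3)**2 - 18)**2 + 353 = (3 + 9 - 18)**2 + 353 = (-6)**2 + 353 = 36 + 353 = 389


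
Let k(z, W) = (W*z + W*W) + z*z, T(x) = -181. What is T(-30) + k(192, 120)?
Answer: 74123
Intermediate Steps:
k(z, W) = W² + z² + W*z (k(z, W) = (W*z + W²) + z² = (W² + W*z) + z² = W² + z² + W*z)
T(-30) + k(192, 120) = -181 + (120² + 192² + 120*192) = -181 + (14400 + 36864 + 23040) = -181 + 74304 = 74123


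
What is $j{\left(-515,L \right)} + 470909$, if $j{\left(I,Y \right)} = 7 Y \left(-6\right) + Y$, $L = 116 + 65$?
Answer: $463488$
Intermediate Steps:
$L = 181$
$j{\left(I,Y \right)} = - 41 Y$ ($j{\left(I,Y \right)} = - 42 Y + Y = - 41 Y$)
$j{\left(-515,L \right)} + 470909 = \left(-41\right) 181 + 470909 = -7421 + 470909 = 463488$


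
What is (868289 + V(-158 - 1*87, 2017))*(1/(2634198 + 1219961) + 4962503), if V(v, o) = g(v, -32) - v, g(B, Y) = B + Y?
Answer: 16606522673610098346/3854159 ≈ 4.3087e+12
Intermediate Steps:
V(v, o) = -32 (V(v, o) = (v - 32) - v = (-32 + v) - v = -32)
(868289 + V(-158 - 1*87, 2017))*(1/(2634198 + 1219961) + 4962503) = (868289 - 32)*(1/(2634198 + 1219961) + 4962503) = 868257*(1/3854159 + 4962503) = 868257*(19126275599978/3854159) = 16606522673610098346/3854159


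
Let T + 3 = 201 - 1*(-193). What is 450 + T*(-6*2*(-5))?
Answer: 23910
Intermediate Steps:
T = 391 (T = -3 + (201 - 1*(-193)) = -3 + (201 + 193) = -3 + 394 = 391)
450 + T*(-6*2*(-5)) = 450 + 391*(-6*2*(-5)) = 450 + 391*(-12*(-5)) = 450 + 391*60 = 450 + 23460 = 23910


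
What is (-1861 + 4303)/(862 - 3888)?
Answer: -1221/1513 ≈ -0.80701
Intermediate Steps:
(-1861 + 4303)/(862 - 3888) = 2442/(-3026) = 2442*(-1/3026) = -1221/1513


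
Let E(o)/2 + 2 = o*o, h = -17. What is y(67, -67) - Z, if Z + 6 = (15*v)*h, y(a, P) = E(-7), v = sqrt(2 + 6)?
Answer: 100 + 510*sqrt(2) ≈ 821.25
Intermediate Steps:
E(o) = -4 + 2*o**2 (E(o) = -4 + 2*(o*o) = -4 + 2*o**2)
v = 2*sqrt(2) (v = sqrt(8) = 2*sqrt(2) ≈ 2.8284)
y(a, P) = 94 (y(a, P) = -4 + 2*(-7)**2 = -4 + 2*49 = -4 + 98 = 94)
Z = -6 - 510*sqrt(2) (Z = -6 + (15*(2*sqrt(2)))*(-17) = -6 + (30*sqrt(2))*(-17) = -6 - 510*sqrt(2) ≈ -727.25)
y(67, -67) - Z = 94 - (-6 - 510*sqrt(2)) = 94 + (6 + 510*sqrt(2)) = 100 + 510*sqrt(2)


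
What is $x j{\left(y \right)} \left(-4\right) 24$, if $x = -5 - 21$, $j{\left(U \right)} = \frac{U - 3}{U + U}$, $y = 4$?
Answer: $312$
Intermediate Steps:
$j{\left(U \right)} = \frac{-3 + U}{2 U}$
$x = -26$
$x j{\left(y \right)} \left(-4\right) 24 = - 26 \frac{-3 + 4}{2 \cdot 4} \left(-4\right) 24 = - 26 \cdot \frac{1}{2} \cdot \frac{1}{4} \cdot 1 \left(-4\right) 24 = - 26 \cdot \frac{1}{8} \left(-4\right) 24 = \left(-26\right) \left(- \frac{1}{2}\right) 24 = 13 \cdot 24 = 312$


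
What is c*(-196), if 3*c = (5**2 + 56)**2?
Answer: -428652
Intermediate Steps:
c = 2187 (c = (5**2 + 56)**2/3 = (25 + 56)**2/3 = (1/3)*81**2 = (1/3)*6561 = 2187)
c*(-196) = 2187*(-196) = -428652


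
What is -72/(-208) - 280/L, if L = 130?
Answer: -47/26 ≈ -1.8077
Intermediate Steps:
-72/(-208) - 280/L = -72/(-208) - 280/130 = -72*(-1/208) - 280*1/130 = 9/26 - 28/13 = -47/26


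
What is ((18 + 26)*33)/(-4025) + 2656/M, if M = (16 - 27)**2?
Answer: 10514708/487025 ≈ 21.590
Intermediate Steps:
M = 121 (M = (-11)**2 = 121)
((18 + 26)*33)/(-4025) + 2656/M = ((18 + 26)*33)/(-4025) + 2656/121 = (44*33)*(-1/4025) + 2656*(1/121) = 1452*(-1/4025) + 2656/121 = -1452/4025 + 2656/121 = 10514708/487025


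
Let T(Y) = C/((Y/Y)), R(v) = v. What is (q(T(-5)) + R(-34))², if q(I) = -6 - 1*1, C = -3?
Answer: 1681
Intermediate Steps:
T(Y) = -3 (T(Y) = -3/(Y/Y) = -3/1 = -3*1 = -3)
q(I) = -7 (q(I) = -6 - 1 = -7)
(q(T(-5)) + R(-34))² = (-7 - 34)² = (-41)² = 1681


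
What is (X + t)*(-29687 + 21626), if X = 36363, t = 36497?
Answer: -587324460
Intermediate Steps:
(X + t)*(-29687 + 21626) = (36363 + 36497)*(-29687 + 21626) = 72860*(-8061) = -587324460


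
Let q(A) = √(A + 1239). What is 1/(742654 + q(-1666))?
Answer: 742654/551534964143 - I*√427/551534964143 ≈ 1.3465e-6 - 3.7466e-11*I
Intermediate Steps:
q(A) = √(1239 + A)
1/(742654 + q(-1666)) = 1/(742654 + √(1239 - 1666)) = 1/(742654 + √(-427)) = 1/(742654 + I*√427)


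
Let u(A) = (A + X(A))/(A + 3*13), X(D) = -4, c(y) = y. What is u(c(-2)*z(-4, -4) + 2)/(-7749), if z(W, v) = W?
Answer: -2/126567 ≈ -1.5802e-5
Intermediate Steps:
u(A) = (-4 + A)/(39 + A) (u(A) = (A - 4)/(A + 3*13) = (-4 + A)/(A + 39) = (-4 + A)/(39 + A))
u(c(-2)*z(-4, -4) + 2)/(-7749) = ((-4 + (-2*(-4) + 2))/(39 + (-2*(-4) + 2)))/(-7749) = ((-4 + (8 + 2))/(39 + (8 + 2)))*(-1/7749) = ((-4 + 10)/(39 + 10))*(-1/7749) = (6/49)*(-1/7749) = -2/126567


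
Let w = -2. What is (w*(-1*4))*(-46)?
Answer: -368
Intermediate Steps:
(w*(-1*4))*(-46) = -(-2)*4*(-46) = -2*(-4)*(-46) = 8*(-46) = -368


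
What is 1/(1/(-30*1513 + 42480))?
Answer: -2910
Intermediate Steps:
1/(1/(-30*1513 + 42480)) = 1/(1/(-45390 + 42480)) = 1/(1/(-2910)) = 1/(-1/2910) = -2910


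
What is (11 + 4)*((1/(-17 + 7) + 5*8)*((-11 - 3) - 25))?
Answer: -46683/2 ≈ -23342.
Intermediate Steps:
(11 + 4)*((1/(-17 + 7) + 5*8)*((-11 - 3) - 25)) = 15*((1/(-10) + 40)*(-14 - 25)) = 15*((-⅒ + 40)*(-39)) = 15*((399/10)*(-39)) = 15*(-15561/10) = -46683/2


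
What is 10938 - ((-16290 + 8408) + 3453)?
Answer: 15367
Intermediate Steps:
10938 - ((-16290 + 8408) + 3453) = 10938 - (-7882 + 3453) = 10938 - 1*(-4429) = 10938 + 4429 = 15367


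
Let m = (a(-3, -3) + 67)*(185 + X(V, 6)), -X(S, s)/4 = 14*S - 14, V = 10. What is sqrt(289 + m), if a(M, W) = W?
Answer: I*sqrt(20127) ≈ 141.87*I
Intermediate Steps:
X(S, s) = 56 - 56*S (X(S, s) = -4*(14*S - 14) = -4*(-14 + 14*S) = 56 - 56*S)
m = -20416 (m = (-3 + 67)*(185 + (56 - 56*10)) = 64*(185 + (56 - 560)) = 64*(185 - 504) = 64*(-319) = -20416)
sqrt(289 + m) = sqrt(289 - 20416) = sqrt(-20127) = I*sqrt(20127)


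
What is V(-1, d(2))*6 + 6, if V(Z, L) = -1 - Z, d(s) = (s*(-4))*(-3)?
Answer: 6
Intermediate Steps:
d(s) = 12*s (d(s) = -4*s*(-3) = 12*s)
V(-1, d(2))*6 + 6 = (-1 - 1*(-1))*6 + 6 = (-1 + 1)*6 + 6 = 0*6 + 6 = 0 + 6 = 6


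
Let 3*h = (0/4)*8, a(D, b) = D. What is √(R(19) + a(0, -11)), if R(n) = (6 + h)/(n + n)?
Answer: √57/19 ≈ 0.39736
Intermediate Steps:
h = 0 (h = ((0/4)*8)/3 = ((0*(¼))*8)/3 = (0*8)/3 = (⅓)*0 = 0)
R(n) = 3/n (R(n) = (6 + 0)/(n + n) = 6/((2*n)) = 6*(1/(2*n)) = 3/n)
√(R(19) + a(0, -11)) = √(3/19 + 0) = √(3/19) = √57/19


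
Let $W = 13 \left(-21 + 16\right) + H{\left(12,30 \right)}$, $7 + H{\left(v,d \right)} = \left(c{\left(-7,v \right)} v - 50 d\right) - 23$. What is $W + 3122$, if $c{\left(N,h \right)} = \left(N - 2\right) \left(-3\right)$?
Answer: $1851$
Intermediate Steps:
$c{\left(N,h \right)} = 6 - 3 N$ ($c{\left(N,h \right)} = \left(-2 + N\right) \left(-3\right) = 6 - 3 N$)
$H{\left(v,d \right)} = -30 - 50 d + 27 v$ ($H{\left(v,d \right)} = -7 - \left(23 + 50 d - \left(6 - -21\right) v\right) = -7 - \left(23 + 50 d - \left(6 + 21\right) v\right) = -7 - \left(23 - 27 v + 50 d\right) = -30 - 50 d + 27 v$)
$W = -1271$ ($W = 13 \left(-21 + 16\right) - 1206 = 13 \left(-5\right) - 1206 = -65 - 1206 = -1271$)
$W + 3122 = -1271 + 3122 = 1851$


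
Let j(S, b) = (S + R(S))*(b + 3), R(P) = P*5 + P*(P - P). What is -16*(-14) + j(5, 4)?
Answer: 434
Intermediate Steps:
R(P) = 5*P (R(P) = 5*P + P*0 = 5*P + 0 = 5*P)
j(S, b) = 6*S*(3 + b) (j(S, b) = (S + 5*S)*(b + 3) = (6*S)*(3 + b) = 6*S*(3 + b))
-16*(-14) + j(5, 4) = -16*(-14) + 6*5*(3 + 4) = 224 + 6*5*7 = 224 + 210 = 434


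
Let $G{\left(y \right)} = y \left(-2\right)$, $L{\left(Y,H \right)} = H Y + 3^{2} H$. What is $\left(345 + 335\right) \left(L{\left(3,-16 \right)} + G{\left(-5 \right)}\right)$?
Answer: $-123760$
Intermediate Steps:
$L{\left(Y,H \right)} = 9 H + H Y$ ($L{\left(Y,H \right)} = H Y + 9 H = 9 H + H Y$)
$G{\left(y \right)} = - 2 y$
$\left(345 + 335\right) \left(L{\left(3,-16 \right)} + G{\left(-5 \right)}\right) = \left(345 + 335\right) \left(- 16 \left(9 + 3\right) - -10\right) = 680 \left(\left(-16\right) 12 + 10\right) = 680 \left(-192 + 10\right) = 680 \left(-182\right) = -123760$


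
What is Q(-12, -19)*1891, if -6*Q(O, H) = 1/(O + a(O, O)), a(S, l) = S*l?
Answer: -1891/792 ≈ -2.3876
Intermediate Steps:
Q(O, H) = -1/(6*(O + O**2)) (Q(O, H) = -1/(6*(O + O*O)) = -1/(6*(O + O**2)))
Q(-12, -19)*1891 = -1/6/(-12*(1 - 12))*1891 = -1/6*(-1/12)/(-11)*1891 = -1/6*(-1/12)*(-1/11)*1891 = -1/792*1891 = -1891/792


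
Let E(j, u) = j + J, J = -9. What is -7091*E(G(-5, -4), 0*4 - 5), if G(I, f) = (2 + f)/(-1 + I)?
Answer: 184366/3 ≈ 61455.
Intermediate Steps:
G(I, f) = (2 + f)/(-1 + I)
E(j, u) = -9 + j (E(j, u) = j - 9 = -9 + j)
-7091*E(G(-5, -4), 0*4 - 5) = -7091*(-9 + (2 - 4)/(-1 - 5)) = -7091*(-9 - 2/(-6)) = -7091*(-9 - ⅙*(-2)) = -7091*(-9 + ⅓) = -7091*(-26/3) = 184366/3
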